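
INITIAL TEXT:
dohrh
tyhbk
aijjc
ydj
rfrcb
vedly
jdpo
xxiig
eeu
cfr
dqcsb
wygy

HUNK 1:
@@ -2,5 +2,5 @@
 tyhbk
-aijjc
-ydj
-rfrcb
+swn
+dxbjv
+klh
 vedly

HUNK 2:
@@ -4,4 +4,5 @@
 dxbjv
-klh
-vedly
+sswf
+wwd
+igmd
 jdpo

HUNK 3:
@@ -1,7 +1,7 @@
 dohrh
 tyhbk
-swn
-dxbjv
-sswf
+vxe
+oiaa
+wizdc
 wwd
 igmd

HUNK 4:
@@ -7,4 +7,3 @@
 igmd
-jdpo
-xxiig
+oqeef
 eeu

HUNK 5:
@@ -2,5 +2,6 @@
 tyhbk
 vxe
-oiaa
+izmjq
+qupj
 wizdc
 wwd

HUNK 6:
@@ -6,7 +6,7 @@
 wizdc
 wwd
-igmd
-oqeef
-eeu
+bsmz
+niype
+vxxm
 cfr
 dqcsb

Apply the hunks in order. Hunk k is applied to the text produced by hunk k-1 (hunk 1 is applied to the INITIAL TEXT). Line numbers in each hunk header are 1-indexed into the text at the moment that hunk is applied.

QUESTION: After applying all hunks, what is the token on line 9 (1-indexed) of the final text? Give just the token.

Hunk 1: at line 2 remove [aijjc,ydj,rfrcb] add [swn,dxbjv,klh] -> 12 lines: dohrh tyhbk swn dxbjv klh vedly jdpo xxiig eeu cfr dqcsb wygy
Hunk 2: at line 4 remove [klh,vedly] add [sswf,wwd,igmd] -> 13 lines: dohrh tyhbk swn dxbjv sswf wwd igmd jdpo xxiig eeu cfr dqcsb wygy
Hunk 3: at line 1 remove [swn,dxbjv,sswf] add [vxe,oiaa,wizdc] -> 13 lines: dohrh tyhbk vxe oiaa wizdc wwd igmd jdpo xxiig eeu cfr dqcsb wygy
Hunk 4: at line 7 remove [jdpo,xxiig] add [oqeef] -> 12 lines: dohrh tyhbk vxe oiaa wizdc wwd igmd oqeef eeu cfr dqcsb wygy
Hunk 5: at line 2 remove [oiaa] add [izmjq,qupj] -> 13 lines: dohrh tyhbk vxe izmjq qupj wizdc wwd igmd oqeef eeu cfr dqcsb wygy
Hunk 6: at line 6 remove [igmd,oqeef,eeu] add [bsmz,niype,vxxm] -> 13 lines: dohrh tyhbk vxe izmjq qupj wizdc wwd bsmz niype vxxm cfr dqcsb wygy
Final line 9: niype

Answer: niype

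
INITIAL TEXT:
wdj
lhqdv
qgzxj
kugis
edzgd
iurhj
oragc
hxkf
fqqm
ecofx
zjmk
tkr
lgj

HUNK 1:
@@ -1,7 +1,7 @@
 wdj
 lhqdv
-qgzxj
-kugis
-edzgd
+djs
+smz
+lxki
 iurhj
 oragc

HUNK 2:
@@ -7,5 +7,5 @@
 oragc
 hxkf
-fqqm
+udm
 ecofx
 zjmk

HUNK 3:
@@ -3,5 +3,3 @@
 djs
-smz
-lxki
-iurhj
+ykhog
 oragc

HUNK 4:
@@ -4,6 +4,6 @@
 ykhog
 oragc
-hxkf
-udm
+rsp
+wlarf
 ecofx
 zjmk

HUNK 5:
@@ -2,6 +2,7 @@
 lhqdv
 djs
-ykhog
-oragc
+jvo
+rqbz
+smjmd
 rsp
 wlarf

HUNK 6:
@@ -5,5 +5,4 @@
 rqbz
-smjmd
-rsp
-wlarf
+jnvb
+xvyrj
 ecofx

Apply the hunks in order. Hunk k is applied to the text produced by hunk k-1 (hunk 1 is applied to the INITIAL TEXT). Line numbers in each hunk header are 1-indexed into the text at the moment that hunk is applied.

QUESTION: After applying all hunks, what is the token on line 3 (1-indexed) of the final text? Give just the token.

Hunk 1: at line 1 remove [qgzxj,kugis,edzgd] add [djs,smz,lxki] -> 13 lines: wdj lhqdv djs smz lxki iurhj oragc hxkf fqqm ecofx zjmk tkr lgj
Hunk 2: at line 7 remove [fqqm] add [udm] -> 13 lines: wdj lhqdv djs smz lxki iurhj oragc hxkf udm ecofx zjmk tkr lgj
Hunk 3: at line 3 remove [smz,lxki,iurhj] add [ykhog] -> 11 lines: wdj lhqdv djs ykhog oragc hxkf udm ecofx zjmk tkr lgj
Hunk 4: at line 4 remove [hxkf,udm] add [rsp,wlarf] -> 11 lines: wdj lhqdv djs ykhog oragc rsp wlarf ecofx zjmk tkr lgj
Hunk 5: at line 2 remove [ykhog,oragc] add [jvo,rqbz,smjmd] -> 12 lines: wdj lhqdv djs jvo rqbz smjmd rsp wlarf ecofx zjmk tkr lgj
Hunk 6: at line 5 remove [smjmd,rsp,wlarf] add [jnvb,xvyrj] -> 11 lines: wdj lhqdv djs jvo rqbz jnvb xvyrj ecofx zjmk tkr lgj
Final line 3: djs

Answer: djs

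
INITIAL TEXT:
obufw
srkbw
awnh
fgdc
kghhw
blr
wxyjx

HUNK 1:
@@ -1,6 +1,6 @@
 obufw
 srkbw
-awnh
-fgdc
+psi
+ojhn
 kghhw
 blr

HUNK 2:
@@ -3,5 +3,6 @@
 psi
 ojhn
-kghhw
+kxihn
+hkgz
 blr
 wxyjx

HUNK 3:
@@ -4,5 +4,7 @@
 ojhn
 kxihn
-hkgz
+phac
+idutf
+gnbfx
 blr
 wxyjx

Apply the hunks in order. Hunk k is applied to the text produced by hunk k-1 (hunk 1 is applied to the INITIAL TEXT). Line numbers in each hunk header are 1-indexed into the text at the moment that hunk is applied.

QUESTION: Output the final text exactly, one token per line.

Answer: obufw
srkbw
psi
ojhn
kxihn
phac
idutf
gnbfx
blr
wxyjx

Derivation:
Hunk 1: at line 1 remove [awnh,fgdc] add [psi,ojhn] -> 7 lines: obufw srkbw psi ojhn kghhw blr wxyjx
Hunk 2: at line 3 remove [kghhw] add [kxihn,hkgz] -> 8 lines: obufw srkbw psi ojhn kxihn hkgz blr wxyjx
Hunk 3: at line 4 remove [hkgz] add [phac,idutf,gnbfx] -> 10 lines: obufw srkbw psi ojhn kxihn phac idutf gnbfx blr wxyjx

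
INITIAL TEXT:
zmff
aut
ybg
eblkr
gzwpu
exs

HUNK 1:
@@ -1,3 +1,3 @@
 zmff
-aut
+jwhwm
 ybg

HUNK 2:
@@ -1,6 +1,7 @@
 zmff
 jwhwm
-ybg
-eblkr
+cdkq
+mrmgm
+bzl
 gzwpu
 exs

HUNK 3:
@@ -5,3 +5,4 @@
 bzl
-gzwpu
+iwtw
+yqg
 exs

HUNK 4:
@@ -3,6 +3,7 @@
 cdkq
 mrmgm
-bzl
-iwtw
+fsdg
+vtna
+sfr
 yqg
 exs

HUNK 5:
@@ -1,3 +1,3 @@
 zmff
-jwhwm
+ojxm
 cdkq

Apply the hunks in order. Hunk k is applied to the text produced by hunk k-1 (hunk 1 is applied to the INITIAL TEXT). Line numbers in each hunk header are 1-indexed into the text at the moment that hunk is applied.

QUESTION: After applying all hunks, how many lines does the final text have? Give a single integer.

Answer: 9

Derivation:
Hunk 1: at line 1 remove [aut] add [jwhwm] -> 6 lines: zmff jwhwm ybg eblkr gzwpu exs
Hunk 2: at line 1 remove [ybg,eblkr] add [cdkq,mrmgm,bzl] -> 7 lines: zmff jwhwm cdkq mrmgm bzl gzwpu exs
Hunk 3: at line 5 remove [gzwpu] add [iwtw,yqg] -> 8 lines: zmff jwhwm cdkq mrmgm bzl iwtw yqg exs
Hunk 4: at line 3 remove [bzl,iwtw] add [fsdg,vtna,sfr] -> 9 lines: zmff jwhwm cdkq mrmgm fsdg vtna sfr yqg exs
Hunk 5: at line 1 remove [jwhwm] add [ojxm] -> 9 lines: zmff ojxm cdkq mrmgm fsdg vtna sfr yqg exs
Final line count: 9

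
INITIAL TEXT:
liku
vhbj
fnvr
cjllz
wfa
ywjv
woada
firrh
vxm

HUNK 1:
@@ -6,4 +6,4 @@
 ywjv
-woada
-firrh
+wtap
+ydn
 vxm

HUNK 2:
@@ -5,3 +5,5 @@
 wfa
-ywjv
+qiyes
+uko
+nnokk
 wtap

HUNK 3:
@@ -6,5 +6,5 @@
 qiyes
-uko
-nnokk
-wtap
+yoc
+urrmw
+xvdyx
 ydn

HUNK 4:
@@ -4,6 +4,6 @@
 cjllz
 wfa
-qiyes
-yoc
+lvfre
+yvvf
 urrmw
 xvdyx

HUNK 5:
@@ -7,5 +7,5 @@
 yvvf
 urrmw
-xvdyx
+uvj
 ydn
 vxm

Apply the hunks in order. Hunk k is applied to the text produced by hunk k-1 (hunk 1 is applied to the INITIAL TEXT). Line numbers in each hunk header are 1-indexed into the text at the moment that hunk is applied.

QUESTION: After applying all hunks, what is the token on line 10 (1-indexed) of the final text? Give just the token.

Answer: ydn

Derivation:
Hunk 1: at line 6 remove [woada,firrh] add [wtap,ydn] -> 9 lines: liku vhbj fnvr cjllz wfa ywjv wtap ydn vxm
Hunk 2: at line 5 remove [ywjv] add [qiyes,uko,nnokk] -> 11 lines: liku vhbj fnvr cjllz wfa qiyes uko nnokk wtap ydn vxm
Hunk 3: at line 6 remove [uko,nnokk,wtap] add [yoc,urrmw,xvdyx] -> 11 lines: liku vhbj fnvr cjllz wfa qiyes yoc urrmw xvdyx ydn vxm
Hunk 4: at line 4 remove [qiyes,yoc] add [lvfre,yvvf] -> 11 lines: liku vhbj fnvr cjllz wfa lvfre yvvf urrmw xvdyx ydn vxm
Hunk 5: at line 7 remove [xvdyx] add [uvj] -> 11 lines: liku vhbj fnvr cjllz wfa lvfre yvvf urrmw uvj ydn vxm
Final line 10: ydn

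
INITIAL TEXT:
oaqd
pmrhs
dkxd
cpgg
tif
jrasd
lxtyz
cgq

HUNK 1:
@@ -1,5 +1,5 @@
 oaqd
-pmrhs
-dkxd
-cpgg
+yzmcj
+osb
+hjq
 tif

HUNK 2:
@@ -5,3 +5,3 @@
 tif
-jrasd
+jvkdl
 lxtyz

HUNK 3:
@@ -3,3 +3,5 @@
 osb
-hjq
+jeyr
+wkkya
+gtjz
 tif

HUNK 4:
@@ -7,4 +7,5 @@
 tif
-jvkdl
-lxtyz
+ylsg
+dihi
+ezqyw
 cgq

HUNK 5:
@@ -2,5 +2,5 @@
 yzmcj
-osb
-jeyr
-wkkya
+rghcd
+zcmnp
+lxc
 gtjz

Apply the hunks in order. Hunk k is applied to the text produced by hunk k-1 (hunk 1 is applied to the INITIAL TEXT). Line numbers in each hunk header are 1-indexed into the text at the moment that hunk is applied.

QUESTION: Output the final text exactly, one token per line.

Hunk 1: at line 1 remove [pmrhs,dkxd,cpgg] add [yzmcj,osb,hjq] -> 8 lines: oaqd yzmcj osb hjq tif jrasd lxtyz cgq
Hunk 2: at line 5 remove [jrasd] add [jvkdl] -> 8 lines: oaqd yzmcj osb hjq tif jvkdl lxtyz cgq
Hunk 3: at line 3 remove [hjq] add [jeyr,wkkya,gtjz] -> 10 lines: oaqd yzmcj osb jeyr wkkya gtjz tif jvkdl lxtyz cgq
Hunk 4: at line 7 remove [jvkdl,lxtyz] add [ylsg,dihi,ezqyw] -> 11 lines: oaqd yzmcj osb jeyr wkkya gtjz tif ylsg dihi ezqyw cgq
Hunk 5: at line 2 remove [osb,jeyr,wkkya] add [rghcd,zcmnp,lxc] -> 11 lines: oaqd yzmcj rghcd zcmnp lxc gtjz tif ylsg dihi ezqyw cgq

Answer: oaqd
yzmcj
rghcd
zcmnp
lxc
gtjz
tif
ylsg
dihi
ezqyw
cgq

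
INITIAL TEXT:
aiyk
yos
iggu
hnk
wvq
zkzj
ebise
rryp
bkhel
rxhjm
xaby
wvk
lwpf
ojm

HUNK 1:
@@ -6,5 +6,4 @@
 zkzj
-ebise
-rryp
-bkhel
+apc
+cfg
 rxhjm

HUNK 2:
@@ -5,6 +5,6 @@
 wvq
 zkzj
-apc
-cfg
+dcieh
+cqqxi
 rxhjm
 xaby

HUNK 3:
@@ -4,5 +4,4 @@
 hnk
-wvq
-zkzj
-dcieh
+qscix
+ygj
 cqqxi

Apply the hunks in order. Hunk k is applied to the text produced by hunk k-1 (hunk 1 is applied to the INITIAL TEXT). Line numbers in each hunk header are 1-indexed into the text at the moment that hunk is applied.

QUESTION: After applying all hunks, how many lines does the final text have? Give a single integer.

Answer: 12

Derivation:
Hunk 1: at line 6 remove [ebise,rryp,bkhel] add [apc,cfg] -> 13 lines: aiyk yos iggu hnk wvq zkzj apc cfg rxhjm xaby wvk lwpf ojm
Hunk 2: at line 5 remove [apc,cfg] add [dcieh,cqqxi] -> 13 lines: aiyk yos iggu hnk wvq zkzj dcieh cqqxi rxhjm xaby wvk lwpf ojm
Hunk 3: at line 4 remove [wvq,zkzj,dcieh] add [qscix,ygj] -> 12 lines: aiyk yos iggu hnk qscix ygj cqqxi rxhjm xaby wvk lwpf ojm
Final line count: 12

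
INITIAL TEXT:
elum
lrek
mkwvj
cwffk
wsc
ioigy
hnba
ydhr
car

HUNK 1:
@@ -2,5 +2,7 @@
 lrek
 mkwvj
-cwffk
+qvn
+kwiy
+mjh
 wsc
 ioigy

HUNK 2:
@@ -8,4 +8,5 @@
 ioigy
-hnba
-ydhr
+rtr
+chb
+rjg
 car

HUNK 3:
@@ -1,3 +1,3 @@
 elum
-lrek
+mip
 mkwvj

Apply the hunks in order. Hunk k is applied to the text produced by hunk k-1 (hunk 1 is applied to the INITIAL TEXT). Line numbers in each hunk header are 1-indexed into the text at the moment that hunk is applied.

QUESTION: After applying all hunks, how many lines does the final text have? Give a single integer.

Answer: 12

Derivation:
Hunk 1: at line 2 remove [cwffk] add [qvn,kwiy,mjh] -> 11 lines: elum lrek mkwvj qvn kwiy mjh wsc ioigy hnba ydhr car
Hunk 2: at line 8 remove [hnba,ydhr] add [rtr,chb,rjg] -> 12 lines: elum lrek mkwvj qvn kwiy mjh wsc ioigy rtr chb rjg car
Hunk 3: at line 1 remove [lrek] add [mip] -> 12 lines: elum mip mkwvj qvn kwiy mjh wsc ioigy rtr chb rjg car
Final line count: 12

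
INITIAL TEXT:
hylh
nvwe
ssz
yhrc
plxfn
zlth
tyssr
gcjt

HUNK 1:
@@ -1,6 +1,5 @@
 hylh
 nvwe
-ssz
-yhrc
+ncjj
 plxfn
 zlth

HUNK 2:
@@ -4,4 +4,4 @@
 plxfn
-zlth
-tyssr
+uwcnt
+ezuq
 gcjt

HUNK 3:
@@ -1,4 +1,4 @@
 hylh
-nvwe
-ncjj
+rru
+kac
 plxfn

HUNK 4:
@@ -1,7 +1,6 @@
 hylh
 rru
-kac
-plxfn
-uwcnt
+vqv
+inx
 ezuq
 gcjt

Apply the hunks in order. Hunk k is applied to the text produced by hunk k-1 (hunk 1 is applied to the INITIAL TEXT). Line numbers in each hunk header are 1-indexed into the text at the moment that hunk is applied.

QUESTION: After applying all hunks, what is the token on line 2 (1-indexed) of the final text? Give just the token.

Answer: rru

Derivation:
Hunk 1: at line 1 remove [ssz,yhrc] add [ncjj] -> 7 lines: hylh nvwe ncjj plxfn zlth tyssr gcjt
Hunk 2: at line 4 remove [zlth,tyssr] add [uwcnt,ezuq] -> 7 lines: hylh nvwe ncjj plxfn uwcnt ezuq gcjt
Hunk 3: at line 1 remove [nvwe,ncjj] add [rru,kac] -> 7 lines: hylh rru kac plxfn uwcnt ezuq gcjt
Hunk 4: at line 1 remove [kac,plxfn,uwcnt] add [vqv,inx] -> 6 lines: hylh rru vqv inx ezuq gcjt
Final line 2: rru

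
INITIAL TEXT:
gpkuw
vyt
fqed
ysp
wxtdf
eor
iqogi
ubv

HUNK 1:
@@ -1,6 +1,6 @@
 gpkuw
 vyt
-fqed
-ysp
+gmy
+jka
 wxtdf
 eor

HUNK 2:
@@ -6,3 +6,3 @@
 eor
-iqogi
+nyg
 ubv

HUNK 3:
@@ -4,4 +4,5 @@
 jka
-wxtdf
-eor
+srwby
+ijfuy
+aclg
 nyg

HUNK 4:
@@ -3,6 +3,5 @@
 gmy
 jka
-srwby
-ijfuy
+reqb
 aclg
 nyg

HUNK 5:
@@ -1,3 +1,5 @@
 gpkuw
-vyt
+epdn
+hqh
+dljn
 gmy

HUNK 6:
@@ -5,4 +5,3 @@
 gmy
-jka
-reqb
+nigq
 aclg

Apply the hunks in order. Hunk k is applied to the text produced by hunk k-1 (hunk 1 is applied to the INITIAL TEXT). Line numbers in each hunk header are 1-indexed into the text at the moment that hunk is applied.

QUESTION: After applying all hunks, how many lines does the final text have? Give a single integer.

Hunk 1: at line 1 remove [fqed,ysp] add [gmy,jka] -> 8 lines: gpkuw vyt gmy jka wxtdf eor iqogi ubv
Hunk 2: at line 6 remove [iqogi] add [nyg] -> 8 lines: gpkuw vyt gmy jka wxtdf eor nyg ubv
Hunk 3: at line 4 remove [wxtdf,eor] add [srwby,ijfuy,aclg] -> 9 lines: gpkuw vyt gmy jka srwby ijfuy aclg nyg ubv
Hunk 4: at line 3 remove [srwby,ijfuy] add [reqb] -> 8 lines: gpkuw vyt gmy jka reqb aclg nyg ubv
Hunk 5: at line 1 remove [vyt] add [epdn,hqh,dljn] -> 10 lines: gpkuw epdn hqh dljn gmy jka reqb aclg nyg ubv
Hunk 6: at line 5 remove [jka,reqb] add [nigq] -> 9 lines: gpkuw epdn hqh dljn gmy nigq aclg nyg ubv
Final line count: 9

Answer: 9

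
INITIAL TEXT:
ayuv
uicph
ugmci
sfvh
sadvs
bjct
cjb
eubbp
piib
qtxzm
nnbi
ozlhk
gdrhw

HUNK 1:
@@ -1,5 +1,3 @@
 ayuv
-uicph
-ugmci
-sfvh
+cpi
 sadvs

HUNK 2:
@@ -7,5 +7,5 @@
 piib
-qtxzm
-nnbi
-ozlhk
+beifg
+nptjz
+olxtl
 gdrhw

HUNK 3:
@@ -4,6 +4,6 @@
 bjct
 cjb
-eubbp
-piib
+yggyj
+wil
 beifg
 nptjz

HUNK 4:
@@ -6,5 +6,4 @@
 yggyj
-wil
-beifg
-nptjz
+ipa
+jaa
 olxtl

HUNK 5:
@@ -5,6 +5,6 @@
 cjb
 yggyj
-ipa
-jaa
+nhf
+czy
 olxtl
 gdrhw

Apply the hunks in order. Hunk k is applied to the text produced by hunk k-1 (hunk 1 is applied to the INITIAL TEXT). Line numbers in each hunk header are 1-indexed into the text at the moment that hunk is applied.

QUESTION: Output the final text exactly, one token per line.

Hunk 1: at line 1 remove [uicph,ugmci,sfvh] add [cpi] -> 11 lines: ayuv cpi sadvs bjct cjb eubbp piib qtxzm nnbi ozlhk gdrhw
Hunk 2: at line 7 remove [qtxzm,nnbi,ozlhk] add [beifg,nptjz,olxtl] -> 11 lines: ayuv cpi sadvs bjct cjb eubbp piib beifg nptjz olxtl gdrhw
Hunk 3: at line 4 remove [eubbp,piib] add [yggyj,wil] -> 11 lines: ayuv cpi sadvs bjct cjb yggyj wil beifg nptjz olxtl gdrhw
Hunk 4: at line 6 remove [wil,beifg,nptjz] add [ipa,jaa] -> 10 lines: ayuv cpi sadvs bjct cjb yggyj ipa jaa olxtl gdrhw
Hunk 5: at line 5 remove [ipa,jaa] add [nhf,czy] -> 10 lines: ayuv cpi sadvs bjct cjb yggyj nhf czy olxtl gdrhw

Answer: ayuv
cpi
sadvs
bjct
cjb
yggyj
nhf
czy
olxtl
gdrhw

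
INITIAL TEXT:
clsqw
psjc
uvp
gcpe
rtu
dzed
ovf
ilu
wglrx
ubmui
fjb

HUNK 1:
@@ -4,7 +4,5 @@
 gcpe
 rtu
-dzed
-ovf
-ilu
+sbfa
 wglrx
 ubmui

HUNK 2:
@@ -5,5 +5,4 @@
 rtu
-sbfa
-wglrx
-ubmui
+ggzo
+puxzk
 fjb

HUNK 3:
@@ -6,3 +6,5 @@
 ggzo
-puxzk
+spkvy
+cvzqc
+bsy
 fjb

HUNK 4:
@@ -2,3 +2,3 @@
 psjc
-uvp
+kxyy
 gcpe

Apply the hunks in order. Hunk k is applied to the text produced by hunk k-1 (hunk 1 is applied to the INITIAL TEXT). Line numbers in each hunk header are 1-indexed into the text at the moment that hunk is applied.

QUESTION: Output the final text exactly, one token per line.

Hunk 1: at line 4 remove [dzed,ovf,ilu] add [sbfa] -> 9 lines: clsqw psjc uvp gcpe rtu sbfa wglrx ubmui fjb
Hunk 2: at line 5 remove [sbfa,wglrx,ubmui] add [ggzo,puxzk] -> 8 lines: clsqw psjc uvp gcpe rtu ggzo puxzk fjb
Hunk 3: at line 6 remove [puxzk] add [spkvy,cvzqc,bsy] -> 10 lines: clsqw psjc uvp gcpe rtu ggzo spkvy cvzqc bsy fjb
Hunk 4: at line 2 remove [uvp] add [kxyy] -> 10 lines: clsqw psjc kxyy gcpe rtu ggzo spkvy cvzqc bsy fjb

Answer: clsqw
psjc
kxyy
gcpe
rtu
ggzo
spkvy
cvzqc
bsy
fjb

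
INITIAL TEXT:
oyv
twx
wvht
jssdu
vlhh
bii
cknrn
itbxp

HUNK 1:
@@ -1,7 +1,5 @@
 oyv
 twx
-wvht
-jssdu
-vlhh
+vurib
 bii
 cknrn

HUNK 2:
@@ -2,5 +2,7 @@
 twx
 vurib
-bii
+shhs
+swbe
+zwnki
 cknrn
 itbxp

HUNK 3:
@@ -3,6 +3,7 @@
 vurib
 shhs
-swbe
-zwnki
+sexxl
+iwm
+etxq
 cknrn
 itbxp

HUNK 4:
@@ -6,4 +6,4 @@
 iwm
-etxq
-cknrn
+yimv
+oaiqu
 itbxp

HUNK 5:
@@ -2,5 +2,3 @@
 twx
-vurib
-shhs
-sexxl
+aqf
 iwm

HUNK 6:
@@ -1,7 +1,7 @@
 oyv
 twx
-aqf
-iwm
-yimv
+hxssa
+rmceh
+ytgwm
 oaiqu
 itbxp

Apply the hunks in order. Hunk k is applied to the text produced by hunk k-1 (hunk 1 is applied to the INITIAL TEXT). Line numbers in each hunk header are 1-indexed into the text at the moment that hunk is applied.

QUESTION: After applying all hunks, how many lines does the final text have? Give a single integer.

Hunk 1: at line 1 remove [wvht,jssdu,vlhh] add [vurib] -> 6 lines: oyv twx vurib bii cknrn itbxp
Hunk 2: at line 2 remove [bii] add [shhs,swbe,zwnki] -> 8 lines: oyv twx vurib shhs swbe zwnki cknrn itbxp
Hunk 3: at line 3 remove [swbe,zwnki] add [sexxl,iwm,etxq] -> 9 lines: oyv twx vurib shhs sexxl iwm etxq cknrn itbxp
Hunk 4: at line 6 remove [etxq,cknrn] add [yimv,oaiqu] -> 9 lines: oyv twx vurib shhs sexxl iwm yimv oaiqu itbxp
Hunk 5: at line 2 remove [vurib,shhs,sexxl] add [aqf] -> 7 lines: oyv twx aqf iwm yimv oaiqu itbxp
Hunk 6: at line 1 remove [aqf,iwm,yimv] add [hxssa,rmceh,ytgwm] -> 7 lines: oyv twx hxssa rmceh ytgwm oaiqu itbxp
Final line count: 7

Answer: 7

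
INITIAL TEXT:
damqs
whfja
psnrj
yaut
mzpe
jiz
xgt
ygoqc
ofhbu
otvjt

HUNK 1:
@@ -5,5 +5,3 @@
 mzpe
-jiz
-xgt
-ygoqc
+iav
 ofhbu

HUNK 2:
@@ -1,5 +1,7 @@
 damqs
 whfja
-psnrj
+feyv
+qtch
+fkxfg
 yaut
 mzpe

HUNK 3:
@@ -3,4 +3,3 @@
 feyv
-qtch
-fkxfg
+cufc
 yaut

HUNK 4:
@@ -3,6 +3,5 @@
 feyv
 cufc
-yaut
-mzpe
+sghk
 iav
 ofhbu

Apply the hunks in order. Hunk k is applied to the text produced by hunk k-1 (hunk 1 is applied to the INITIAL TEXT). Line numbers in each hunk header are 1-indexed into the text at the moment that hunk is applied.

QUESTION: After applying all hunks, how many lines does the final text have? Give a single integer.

Hunk 1: at line 5 remove [jiz,xgt,ygoqc] add [iav] -> 8 lines: damqs whfja psnrj yaut mzpe iav ofhbu otvjt
Hunk 2: at line 1 remove [psnrj] add [feyv,qtch,fkxfg] -> 10 lines: damqs whfja feyv qtch fkxfg yaut mzpe iav ofhbu otvjt
Hunk 3: at line 3 remove [qtch,fkxfg] add [cufc] -> 9 lines: damqs whfja feyv cufc yaut mzpe iav ofhbu otvjt
Hunk 4: at line 3 remove [yaut,mzpe] add [sghk] -> 8 lines: damqs whfja feyv cufc sghk iav ofhbu otvjt
Final line count: 8

Answer: 8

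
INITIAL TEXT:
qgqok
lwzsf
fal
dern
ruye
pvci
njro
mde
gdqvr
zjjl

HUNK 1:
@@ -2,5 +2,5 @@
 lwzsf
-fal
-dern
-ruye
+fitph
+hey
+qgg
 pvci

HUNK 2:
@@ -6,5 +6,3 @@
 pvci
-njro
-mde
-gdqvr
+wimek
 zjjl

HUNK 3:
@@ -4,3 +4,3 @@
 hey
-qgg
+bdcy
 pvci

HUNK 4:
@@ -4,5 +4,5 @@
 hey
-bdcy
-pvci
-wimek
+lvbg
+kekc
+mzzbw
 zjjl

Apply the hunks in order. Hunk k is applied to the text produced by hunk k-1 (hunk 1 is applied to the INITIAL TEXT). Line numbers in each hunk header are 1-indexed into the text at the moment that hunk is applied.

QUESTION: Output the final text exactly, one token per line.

Answer: qgqok
lwzsf
fitph
hey
lvbg
kekc
mzzbw
zjjl

Derivation:
Hunk 1: at line 2 remove [fal,dern,ruye] add [fitph,hey,qgg] -> 10 lines: qgqok lwzsf fitph hey qgg pvci njro mde gdqvr zjjl
Hunk 2: at line 6 remove [njro,mde,gdqvr] add [wimek] -> 8 lines: qgqok lwzsf fitph hey qgg pvci wimek zjjl
Hunk 3: at line 4 remove [qgg] add [bdcy] -> 8 lines: qgqok lwzsf fitph hey bdcy pvci wimek zjjl
Hunk 4: at line 4 remove [bdcy,pvci,wimek] add [lvbg,kekc,mzzbw] -> 8 lines: qgqok lwzsf fitph hey lvbg kekc mzzbw zjjl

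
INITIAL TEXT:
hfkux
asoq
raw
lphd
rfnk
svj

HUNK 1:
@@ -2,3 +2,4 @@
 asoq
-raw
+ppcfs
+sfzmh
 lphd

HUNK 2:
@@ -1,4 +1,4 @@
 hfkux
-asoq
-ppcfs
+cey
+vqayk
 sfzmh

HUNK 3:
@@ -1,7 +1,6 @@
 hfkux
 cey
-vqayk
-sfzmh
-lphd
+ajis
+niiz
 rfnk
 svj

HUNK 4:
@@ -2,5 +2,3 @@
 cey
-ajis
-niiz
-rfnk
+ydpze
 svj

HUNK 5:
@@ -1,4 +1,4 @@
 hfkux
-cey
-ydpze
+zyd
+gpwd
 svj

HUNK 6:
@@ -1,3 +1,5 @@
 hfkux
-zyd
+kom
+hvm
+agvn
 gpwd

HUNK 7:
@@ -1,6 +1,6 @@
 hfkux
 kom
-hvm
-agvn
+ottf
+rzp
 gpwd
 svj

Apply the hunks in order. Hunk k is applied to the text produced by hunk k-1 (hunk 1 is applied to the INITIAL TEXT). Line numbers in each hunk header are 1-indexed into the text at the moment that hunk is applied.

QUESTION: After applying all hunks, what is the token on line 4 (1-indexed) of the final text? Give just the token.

Answer: rzp

Derivation:
Hunk 1: at line 2 remove [raw] add [ppcfs,sfzmh] -> 7 lines: hfkux asoq ppcfs sfzmh lphd rfnk svj
Hunk 2: at line 1 remove [asoq,ppcfs] add [cey,vqayk] -> 7 lines: hfkux cey vqayk sfzmh lphd rfnk svj
Hunk 3: at line 1 remove [vqayk,sfzmh,lphd] add [ajis,niiz] -> 6 lines: hfkux cey ajis niiz rfnk svj
Hunk 4: at line 2 remove [ajis,niiz,rfnk] add [ydpze] -> 4 lines: hfkux cey ydpze svj
Hunk 5: at line 1 remove [cey,ydpze] add [zyd,gpwd] -> 4 lines: hfkux zyd gpwd svj
Hunk 6: at line 1 remove [zyd] add [kom,hvm,agvn] -> 6 lines: hfkux kom hvm agvn gpwd svj
Hunk 7: at line 1 remove [hvm,agvn] add [ottf,rzp] -> 6 lines: hfkux kom ottf rzp gpwd svj
Final line 4: rzp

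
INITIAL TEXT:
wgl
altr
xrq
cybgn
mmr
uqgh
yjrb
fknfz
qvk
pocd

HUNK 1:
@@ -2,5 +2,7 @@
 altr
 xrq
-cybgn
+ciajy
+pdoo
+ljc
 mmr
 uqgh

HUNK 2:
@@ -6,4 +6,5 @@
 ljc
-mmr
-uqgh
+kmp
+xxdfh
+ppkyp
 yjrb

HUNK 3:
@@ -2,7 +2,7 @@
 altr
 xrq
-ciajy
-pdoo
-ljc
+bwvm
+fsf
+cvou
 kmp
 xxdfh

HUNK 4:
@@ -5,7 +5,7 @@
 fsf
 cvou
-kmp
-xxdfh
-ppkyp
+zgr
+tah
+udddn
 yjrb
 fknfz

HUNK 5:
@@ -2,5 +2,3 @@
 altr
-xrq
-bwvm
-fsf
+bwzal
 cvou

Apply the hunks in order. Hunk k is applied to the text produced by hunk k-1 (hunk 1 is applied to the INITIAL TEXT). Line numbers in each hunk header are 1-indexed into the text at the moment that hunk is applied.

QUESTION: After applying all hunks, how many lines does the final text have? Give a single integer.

Hunk 1: at line 2 remove [cybgn] add [ciajy,pdoo,ljc] -> 12 lines: wgl altr xrq ciajy pdoo ljc mmr uqgh yjrb fknfz qvk pocd
Hunk 2: at line 6 remove [mmr,uqgh] add [kmp,xxdfh,ppkyp] -> 13 lines: wgl altr xrq ciajy pdoo ljc kmp xxdfh ppkyp yjrb fknfz qvk pocd
Hunk 3: at line 2 remove [ciajy,pdoo,ljc] add [bwvm,fsf,cvou] -> 13 lines: wgl altr xrq bwvm fsf cvou kmp xxdfh ppkyp yjrb fknfz qvk pocd
Hunk 4: at line 5 remove [kmp,xxdfh,ppkyp] add [zgr,tah,udddn] -> 13 lines: wgl altr xrq bwvm fsf cvou zgr tah udddn yjrb fknfz qvk pocd
Hunk 5: at line 2 remove [xrq,bwvm,fsf] add [bwzal] -> 11 lines: wgl altr bwzal cvou zgr tah udddn yjrb fknfz qvk pocd
Final line count: 11

Answer: 11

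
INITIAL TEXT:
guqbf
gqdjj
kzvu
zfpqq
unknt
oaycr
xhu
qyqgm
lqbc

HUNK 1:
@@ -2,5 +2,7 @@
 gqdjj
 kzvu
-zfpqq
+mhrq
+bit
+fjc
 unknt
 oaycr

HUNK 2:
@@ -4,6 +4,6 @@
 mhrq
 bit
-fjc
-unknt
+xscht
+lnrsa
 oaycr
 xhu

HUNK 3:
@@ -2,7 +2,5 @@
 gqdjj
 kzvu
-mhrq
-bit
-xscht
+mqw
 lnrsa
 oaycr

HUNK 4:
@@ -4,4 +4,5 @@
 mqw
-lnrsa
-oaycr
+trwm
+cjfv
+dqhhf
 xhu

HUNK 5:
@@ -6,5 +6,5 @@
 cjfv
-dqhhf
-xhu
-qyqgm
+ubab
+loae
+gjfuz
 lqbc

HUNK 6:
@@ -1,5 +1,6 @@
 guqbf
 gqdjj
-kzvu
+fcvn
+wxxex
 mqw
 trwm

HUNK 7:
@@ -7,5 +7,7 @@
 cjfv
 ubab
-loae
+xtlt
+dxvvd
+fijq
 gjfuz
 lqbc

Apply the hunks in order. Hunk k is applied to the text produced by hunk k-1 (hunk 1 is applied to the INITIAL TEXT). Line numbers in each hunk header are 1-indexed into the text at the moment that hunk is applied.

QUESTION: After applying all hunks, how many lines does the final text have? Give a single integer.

Hunk 1: at line 2 remove [zfpqq] add [mhrq,bit,fjc] -> 11 lines: guqbf gqdjj kzvu mhrq bit fjc unknt oaycr xhu qyqgm lqbc
Hunk 2: at line 4 remove [fjc,unknt] add [xscht,lnrsa] -> 11 lines: guqbf gqdjj kzvu mhrq bit xscht lnrsa oaycr xhu qyqgm lqbc
Hunk 3: at line 2 remove [mhrq,bit,xscht] add [mqw] -> 9 lines: guqbf gqdjj kzvu mqw lnrsa oaycr xhu qyqgm lqbc
Hunk 4: at line 4 remove [lnrsa,oaycr] add [trwm,cjfv,dqhhf] -> 10 lines: guqbf gqdjj kzvu mqw trwm cjfv dqhhf xhu qyqgm lqbc
Hunk 5: at line 6 remove [dqhhf,xhu,qyqgm] add [ubab,loae,gjfuz] -> 10 lines: guqbf gqdjj kzvu mqw trwm cjfv ubab loae gjfuz lqbc
Hunk 6: at line 1 remove [kzvu] add [fcvn,wxxex] -> 11 lines: guqbf gqdjj fcvn wxxex mqw trwm cjfv ubab loae gjfuz lqbc
Hunk 7: at line 7 remove [loae] add [xtlt,dxvvd,fijq] -> 13 lines: guqbf gqdjj fcvn wxxex mqw trwm cjfv ubab xtlt dxvvd fijq gjfuz lqbc
Final line count: 13

Answer: 13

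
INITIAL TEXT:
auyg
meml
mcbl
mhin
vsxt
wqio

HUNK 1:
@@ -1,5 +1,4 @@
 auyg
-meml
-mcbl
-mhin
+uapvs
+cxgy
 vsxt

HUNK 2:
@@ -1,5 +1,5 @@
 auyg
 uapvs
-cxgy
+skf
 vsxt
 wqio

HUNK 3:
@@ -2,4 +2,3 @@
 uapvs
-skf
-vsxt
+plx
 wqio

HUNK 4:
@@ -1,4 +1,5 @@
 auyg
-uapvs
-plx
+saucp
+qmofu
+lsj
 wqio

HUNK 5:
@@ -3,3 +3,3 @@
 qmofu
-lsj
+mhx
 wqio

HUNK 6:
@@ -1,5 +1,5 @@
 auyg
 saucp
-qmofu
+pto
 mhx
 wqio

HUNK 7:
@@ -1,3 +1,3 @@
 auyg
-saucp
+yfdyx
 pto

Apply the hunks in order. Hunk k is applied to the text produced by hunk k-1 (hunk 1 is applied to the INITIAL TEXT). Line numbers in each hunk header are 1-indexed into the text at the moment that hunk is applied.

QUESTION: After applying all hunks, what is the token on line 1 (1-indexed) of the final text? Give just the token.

Answer: auyg

Derivation:
Hunk 1: at line 1 remove [meml,mcbl,mhin] add [uapvs,cxgy] -> 5 lines: auyg uapvs cxgy vsxt wqio
Hunk 2: at line 1 remove [cxgy] add [skf] -> 5 lines: auyg uapvs skf vsxt wqio
Hunk 3: at line 2 remove [skf,vsxt] add [plx] -> 4 lines: auyg uapvs plx wqio
Hunk 4: at line 1 remove [uapvs,plx] add [saucp,qmofu,lsj] -> 5 lines: auyg saucp qmofu lsj wqio
Hunk 5: at line 3 remove [lsj] add [mhx] -> 5 lines: auyg saucp qmofu mhx wqio
Hunk 6: at line 1 remove [qmofu] add [pto] -> 5 lines: auyg saucp pto mhx wqio
Hunk 7: at line 1 remove [saucp] add [yfdyx] -> 5 lines: auyg yfdyx pto mhx wqio
Final line 1: auyg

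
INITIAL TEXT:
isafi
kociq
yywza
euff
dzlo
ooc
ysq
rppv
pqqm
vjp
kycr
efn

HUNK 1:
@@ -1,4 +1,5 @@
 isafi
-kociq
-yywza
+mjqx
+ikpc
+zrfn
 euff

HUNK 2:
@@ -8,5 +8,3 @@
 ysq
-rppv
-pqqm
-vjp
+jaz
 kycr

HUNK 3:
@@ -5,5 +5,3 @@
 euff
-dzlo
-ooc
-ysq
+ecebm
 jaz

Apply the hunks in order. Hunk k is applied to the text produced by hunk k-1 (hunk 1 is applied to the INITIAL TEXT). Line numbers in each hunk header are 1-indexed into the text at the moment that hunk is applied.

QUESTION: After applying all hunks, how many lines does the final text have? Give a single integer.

Answer: 9

Derivation:
Hunk 1: at line 1 remove [kociq,yywza] add [mjqx,ikpc,zrfn] -> 13 lines: isafi mjqx ikpc zrfn euff dzlo ooc ysq rppv pqqm vjp kycr efn
Hunk 2: at line 8 remove [rppv,pqqm,vjp] add [jaz] -> 11 lines: isafi mjqx ikpc zrfn euff dzlo ooc ysq jaz kycr efn
Hunk 3: at line 5 remove [dzlo,ooc,ysq] add [ecebm] -> 9 lines: isafi mjqx ikpc zrfn euff ecebm jaz kycr efn
Final line count: 9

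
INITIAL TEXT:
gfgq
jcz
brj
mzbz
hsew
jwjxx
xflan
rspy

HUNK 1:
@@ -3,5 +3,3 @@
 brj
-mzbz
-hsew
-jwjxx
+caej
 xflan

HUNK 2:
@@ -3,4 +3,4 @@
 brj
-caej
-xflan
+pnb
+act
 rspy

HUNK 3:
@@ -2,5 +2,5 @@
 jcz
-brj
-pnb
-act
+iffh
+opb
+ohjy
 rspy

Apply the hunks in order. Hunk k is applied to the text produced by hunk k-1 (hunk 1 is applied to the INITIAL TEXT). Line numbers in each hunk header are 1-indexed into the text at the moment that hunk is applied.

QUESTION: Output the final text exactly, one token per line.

Answer: gfgq
jcz
iffh
opb
ohjy
rspy

Derivation:
Hunk 1: at line 3 remove [mzbz,hsew,jwjxx] add [caej] -> 6 lines: gfgq jcz brj caej xflan rspy
Hunk 2: at line 3 remove [caej,xflan] add [pnb,act] -> 6 lines: gfgq jcz brj pnb act rspy
Hunk 3: at line 2 remove [brj,pnb,act] add [iffh,opb,ohjy] -> 6 lines: gfgq jcz iffh opb ohjy rspy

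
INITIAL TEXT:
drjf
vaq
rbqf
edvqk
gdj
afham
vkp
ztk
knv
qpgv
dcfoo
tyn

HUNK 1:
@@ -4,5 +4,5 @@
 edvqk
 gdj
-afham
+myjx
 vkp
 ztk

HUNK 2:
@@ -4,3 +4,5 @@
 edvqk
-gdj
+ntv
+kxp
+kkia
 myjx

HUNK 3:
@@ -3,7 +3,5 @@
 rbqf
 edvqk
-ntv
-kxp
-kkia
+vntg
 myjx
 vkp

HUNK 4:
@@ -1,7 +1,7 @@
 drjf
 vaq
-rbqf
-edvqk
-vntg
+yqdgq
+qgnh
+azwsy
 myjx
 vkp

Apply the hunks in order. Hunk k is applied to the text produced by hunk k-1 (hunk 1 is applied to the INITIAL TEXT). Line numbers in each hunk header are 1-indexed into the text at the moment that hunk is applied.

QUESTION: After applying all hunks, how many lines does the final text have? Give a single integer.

Hunk 1: at line 4 remove [afham] add [myjx] -> 12 lines: drjf vaq rbqf edvqk gdj myjx vkp ztk knv qpgv dcfoo tyn
Hunk 2: at line 4 remove [gdj] add [ntv,kxp,kkia] -> 14 lines: drjf vaq rbqf edvqk ntv kxp kkia myjx vkp ztk knv qpgv dcfoo tyn
Hunk 3: at line 3 remove [ntv,kxp,kkia] add [vntg] -> 12 lines: drjf vaq rbqf edvqk vntg myjx vkp ztk knv qpgv dcfoo tyn
Hunk 4: at line 1 remove [rbqf,edvqk,vntg] add [yqdgq,qgnh,azwsy] -> 12 lines: drjf vaq yqdgq qgnh azwsy myjx vkp ztk knv qpgv dcfoo tyn
Final line count: 12

Answer: 12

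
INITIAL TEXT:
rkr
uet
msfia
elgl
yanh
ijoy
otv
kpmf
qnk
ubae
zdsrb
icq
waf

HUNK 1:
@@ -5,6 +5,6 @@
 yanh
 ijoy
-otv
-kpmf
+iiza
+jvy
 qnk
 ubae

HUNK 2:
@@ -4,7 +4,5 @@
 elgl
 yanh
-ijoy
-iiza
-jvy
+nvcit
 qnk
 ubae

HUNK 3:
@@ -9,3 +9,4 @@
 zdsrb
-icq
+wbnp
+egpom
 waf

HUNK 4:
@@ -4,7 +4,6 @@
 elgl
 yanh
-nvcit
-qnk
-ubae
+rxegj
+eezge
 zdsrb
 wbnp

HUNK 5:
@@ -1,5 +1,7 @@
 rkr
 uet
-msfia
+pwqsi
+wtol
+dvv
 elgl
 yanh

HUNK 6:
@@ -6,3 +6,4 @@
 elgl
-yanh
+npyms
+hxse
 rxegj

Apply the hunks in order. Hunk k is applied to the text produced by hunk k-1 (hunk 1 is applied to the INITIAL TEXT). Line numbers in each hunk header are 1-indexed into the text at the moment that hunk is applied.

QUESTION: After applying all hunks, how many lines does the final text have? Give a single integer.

Answer: 14

Derivation:
Hunk 1: at line 5 remove [otv,kpmf] add [iiza,jvy] -> 13 lines: rkr uet msfia elgl yanh ijoy iiza jvy qnk ubae zdsrb icq waf
Hunk 2: at line 4 remove [ijoy,iiza,jvy] add [nvcit] -> 11 lines: rkr uet msfia elgl yanh nvcit qnk ubae zdsrb icq waf
Hunk 3: at line 9 remove [icq] add [wbnp,egpom] -> 12 lines: rkr uet msfia elgl yanh nvcit qnk ubae zdsrb wbnp egpom waf
Hunk 4: at line 4 remove [nvcit,qnk,ubae] add [rxegj,eezge] -> 11 lines: rkr uet msfia elgl yanh rxegj eezge zdsrb wbnp egpom waf
Hunk 5: at line 1 remove [msfia] add [pwqsi,wtol,dvv] -> 13 lines: rkr uet pwqsi wtol dvv elgl yanh rxegj eezge zdsrb wbnp egpom waf
Hunk 6: at line 6 remove [yanh] add [npyms,hxse] -> 14 lines: rkr uet pwqsi wtol dvv elgl npyms hxse rxegj eezge zdsrb wbnp egpom waf
Final line count: 14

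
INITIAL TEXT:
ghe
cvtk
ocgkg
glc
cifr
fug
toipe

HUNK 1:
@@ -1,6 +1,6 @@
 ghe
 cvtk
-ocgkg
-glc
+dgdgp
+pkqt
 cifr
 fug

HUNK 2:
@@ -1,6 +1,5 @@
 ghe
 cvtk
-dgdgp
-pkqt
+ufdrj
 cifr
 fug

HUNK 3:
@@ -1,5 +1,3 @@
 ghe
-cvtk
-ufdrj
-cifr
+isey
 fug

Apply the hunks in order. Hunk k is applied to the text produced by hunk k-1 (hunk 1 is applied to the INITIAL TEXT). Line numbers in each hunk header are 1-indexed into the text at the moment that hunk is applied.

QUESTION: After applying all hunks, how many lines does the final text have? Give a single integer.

Answer: 4

Derivation:
Hunk 1: at line 1 remove [ocgkg,glc] add [dgdgp,pkqt] -> 7 lines: ghe cvtk dgdgp pkqt cifr fug toipe
Hunk 2: at line 1 remove [dgdgp,pkqt] add [ufdrj] -> 6 lines: ghe cvtk ufdrj cifr fug toipe
Hunk 3: at line 1 remove [cvtk,ufdrj,cifr] add [isey] -> 4 lines: ghe isey fug toipe
Final line count: 4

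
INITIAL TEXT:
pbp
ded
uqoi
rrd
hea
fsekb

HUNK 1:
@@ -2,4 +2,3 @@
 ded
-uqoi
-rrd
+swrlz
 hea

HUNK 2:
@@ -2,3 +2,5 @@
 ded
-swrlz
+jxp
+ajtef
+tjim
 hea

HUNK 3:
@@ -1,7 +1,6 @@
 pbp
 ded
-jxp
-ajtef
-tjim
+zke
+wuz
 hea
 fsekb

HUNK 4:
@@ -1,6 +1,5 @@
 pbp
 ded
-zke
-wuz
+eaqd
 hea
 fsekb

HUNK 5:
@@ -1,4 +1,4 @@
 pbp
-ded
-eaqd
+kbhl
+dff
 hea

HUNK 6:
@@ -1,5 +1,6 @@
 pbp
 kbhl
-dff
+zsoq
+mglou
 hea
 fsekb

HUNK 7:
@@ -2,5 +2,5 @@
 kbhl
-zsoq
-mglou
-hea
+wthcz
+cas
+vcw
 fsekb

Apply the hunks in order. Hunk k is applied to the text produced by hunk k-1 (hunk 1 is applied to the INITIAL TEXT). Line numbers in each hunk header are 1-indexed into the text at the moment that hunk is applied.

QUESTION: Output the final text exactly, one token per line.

Answer: pbp
kbhl
wthcz
cas
vcw
fsekb

Derivation:
Hunk 1: at line 2 remove [uqoi,rrd] add [swrlz] -> 5 lines: pbp ded swrlz hea fsekb
Hunk 2: at line 2 remove [swrlz] add [jxp,ajtef,tjim] -> 7 lines: pbp ded jxp ajtef tjim hea fsekb
Hunk 3: at line 1 remove [jxp,ajtef,tjim] add [zke,wuz] -> 6 lines: pbp ded zke wuz hea fsekb
Hunk 4: at line 1 remove [zke,wuz] add [eaqd] -> 5 lines: pbp ded eaqd hea fsekb
Hunk 5: at line 1 remove [ded,eaqd] add [kbhl,dff] -> 5 lines: pbp kbhl dff hea fsekb
Hunk 6: at line 1 remove [dff] add [zsoq,mglou] -> 6 lines: pbp kbhl zsoq mglou hea fsekb
Hunk 7: at line 2 remove [zsoq,mglou,hea] add [wthcz,cas,vcw] -> 6 lines: pbp kbhl wthcz cas vcw fsekb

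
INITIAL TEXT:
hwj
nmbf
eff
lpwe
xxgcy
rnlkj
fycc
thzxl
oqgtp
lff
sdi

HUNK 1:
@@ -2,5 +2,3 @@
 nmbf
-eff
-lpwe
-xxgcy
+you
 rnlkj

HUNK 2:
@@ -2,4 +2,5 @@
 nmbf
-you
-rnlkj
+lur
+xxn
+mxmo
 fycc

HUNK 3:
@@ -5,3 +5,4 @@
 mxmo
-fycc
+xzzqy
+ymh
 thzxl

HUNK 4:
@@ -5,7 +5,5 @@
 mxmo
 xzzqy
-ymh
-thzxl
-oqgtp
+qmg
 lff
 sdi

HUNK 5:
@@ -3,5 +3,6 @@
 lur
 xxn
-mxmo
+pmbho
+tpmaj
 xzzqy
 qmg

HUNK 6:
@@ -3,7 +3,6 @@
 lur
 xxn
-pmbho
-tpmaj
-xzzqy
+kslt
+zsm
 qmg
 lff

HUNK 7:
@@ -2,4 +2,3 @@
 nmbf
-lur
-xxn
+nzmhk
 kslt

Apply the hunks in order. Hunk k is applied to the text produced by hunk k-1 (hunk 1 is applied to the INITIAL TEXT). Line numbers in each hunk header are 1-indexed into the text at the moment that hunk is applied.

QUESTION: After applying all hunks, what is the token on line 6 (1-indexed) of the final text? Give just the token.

Answer: qmg

Derivation:
Hunk 1: at line 2 remove [eff,lpwe,xxgcy] add [you] -> 9 lines: hwj nmbf you rnlkj fycc thzxl oqgtp lff sdi
Hunk 2: at line 2 remove [you,rnlkj] add [lur,xxn,mxmo] -> 10 lines: hwj nmbf lur xxn mxmo fycc thzxl oqgtp lff sdi
Hunk 3: at line 5 remove [fycc] add [xzzqy,ymh] -> 11 lines: hwj nmbf lur xxn mxmo xzzqy ymh thzxl oqgtp lff sdi
Hunk 4: at line 5 remove [ymh,thzxl,oqgtp] add [qmg] -> 9 lines: hwj nmbf lur xxn mxmo xzzqy qmg lff sdi
Hunk 5: at line 3 remove [mxmo] add [pmbho,tpmaj] -> 10 lines: hwj nmbf lur xxn pmbho tpmaj xzzqy qmg lff sdi
Hunk 6: at line 3 remove [pmbho,tpmaj,xzzqy] add [kslt,zsm] -> 9 lines: hwj nmbf lur xxn kslt zsm qmg lff sdi
Hunk 7: at line 2 remove [lur,xxn] add [nzmhk] -> 8 lines: hwj nmbf nzmhk kslt zsm qmg lff sdi
Final line 6: qmg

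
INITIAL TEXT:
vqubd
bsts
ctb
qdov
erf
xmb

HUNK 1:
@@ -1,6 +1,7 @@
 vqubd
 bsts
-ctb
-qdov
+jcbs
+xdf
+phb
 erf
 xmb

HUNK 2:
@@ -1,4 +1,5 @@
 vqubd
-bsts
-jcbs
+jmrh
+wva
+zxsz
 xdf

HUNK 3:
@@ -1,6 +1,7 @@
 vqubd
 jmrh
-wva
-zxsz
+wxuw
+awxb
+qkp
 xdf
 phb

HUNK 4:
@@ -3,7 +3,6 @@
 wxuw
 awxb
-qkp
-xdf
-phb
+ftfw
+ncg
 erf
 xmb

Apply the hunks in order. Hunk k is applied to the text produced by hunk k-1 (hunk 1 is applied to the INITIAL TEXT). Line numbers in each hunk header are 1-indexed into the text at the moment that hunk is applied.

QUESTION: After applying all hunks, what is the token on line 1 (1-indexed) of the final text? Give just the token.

Answer: vqubd

Derivation:
Hunk 1: at line 1 remove [ctb,qdov] add [jcbs,xdf,phb] -> 7 lines: vqubd bsts jcbs xdf phb erf xmb
Hunk 2: at line 1 remove [bsts,jcbs] add [jmrh,wva,zxsz] -> 8 lines: vqubd jmrh wva zxsz xdf phb erf xmb
Hunk 3: at line 1 remove [wva,zxsz] add [wxuw,awxb,qkp] -> 9 lines: vqubd jmrh wxuw awxb qkp xdf phb erf xmb
Hunk 4: at line 3 remove [qkp,xdf,phb] add [ftfw,ncg] -> 8 lines: vqubd jmrh wxuw awxb ftfw ncg erf xmb
Final line 1: vqubd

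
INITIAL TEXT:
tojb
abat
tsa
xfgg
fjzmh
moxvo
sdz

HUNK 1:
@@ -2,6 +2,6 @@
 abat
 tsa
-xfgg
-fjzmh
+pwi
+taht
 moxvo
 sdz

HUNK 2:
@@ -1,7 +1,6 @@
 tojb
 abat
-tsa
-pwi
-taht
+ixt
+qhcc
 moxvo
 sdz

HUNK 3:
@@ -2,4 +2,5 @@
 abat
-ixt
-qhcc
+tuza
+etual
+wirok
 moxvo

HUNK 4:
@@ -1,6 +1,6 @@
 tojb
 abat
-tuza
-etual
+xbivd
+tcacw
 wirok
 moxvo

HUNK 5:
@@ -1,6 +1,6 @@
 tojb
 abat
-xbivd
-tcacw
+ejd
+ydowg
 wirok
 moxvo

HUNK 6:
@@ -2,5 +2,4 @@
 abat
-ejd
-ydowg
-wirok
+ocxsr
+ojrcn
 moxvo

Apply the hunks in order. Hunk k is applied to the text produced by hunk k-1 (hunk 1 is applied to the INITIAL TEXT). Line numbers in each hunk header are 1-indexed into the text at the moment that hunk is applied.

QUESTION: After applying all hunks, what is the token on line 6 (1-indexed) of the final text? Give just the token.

Answer: sdz

Derivation:
Hunk 1: at line 2 remove [xfgg,fjzmh] add [pwi,taht] -> 7 lines: tojb abat tsa pwi taht moxvo sdz
Hunk 2: at line 1 remove [tsa,pwi,taht] add [ixt,qhcc] -> 6 lines: tojb abat ixt qhcc moxvo sdz
Hunk 3: at line 2 remove [ixt,qhcc] add [tuza,etual,wirok] -> 7 lines: tojb abat tuza etual wirok moxvo sdz
Hunk 4: at line 1 remove [tuza,etual] add [xbivd,tcacw] -> 7 lines: tojb abat xbivd tcacw wirok moxvo sdz
Hunk 5: at line 1 remove [xbivd,tcacw] add [ejd,ydowg] -> 7 lines: tojb abat ejd ydowg wirok moxvo sdz
Hunk 6: at line 2 remove [ejd,ydowg,wirok] add [ocxsr,ojrcn] -> 6 lines: tojb abat ocxsr ojrcn moxvo sdz
Final line 6: sdz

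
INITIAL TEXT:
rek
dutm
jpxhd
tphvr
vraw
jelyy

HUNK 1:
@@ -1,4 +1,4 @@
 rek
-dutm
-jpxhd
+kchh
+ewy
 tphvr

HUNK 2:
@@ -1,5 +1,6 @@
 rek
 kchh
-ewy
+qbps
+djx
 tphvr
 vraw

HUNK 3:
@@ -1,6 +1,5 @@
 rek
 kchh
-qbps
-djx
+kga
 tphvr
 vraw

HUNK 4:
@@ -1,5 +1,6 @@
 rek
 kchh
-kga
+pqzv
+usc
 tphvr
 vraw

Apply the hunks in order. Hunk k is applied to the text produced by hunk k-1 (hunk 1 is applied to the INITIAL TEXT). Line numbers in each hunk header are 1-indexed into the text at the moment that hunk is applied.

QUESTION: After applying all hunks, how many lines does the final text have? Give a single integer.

Answer: 7

Derivation:
Hunk 1: at line 1 remove [dutm,jpxhd] add [kchh,ewy] -> 6 lines: rek kchh ewy tphvr vraw jelyy
Hunk 2: at line 1 remove [ewy] add [qbps,djx] -> 7 lines: rek kchh qbps djx tphvr vraw jelyy
Hunk 3: at line 1 remove [qbps,djx] add [kga] -> 6 lines: rek kchh kga tphvr vraw jelyy
Hunk 4: at line 1 remove [kga] add [pqzv,usc] -> 7 lines: rek kchh pqzv usc tphvr vraw jelyy
Final line count: 7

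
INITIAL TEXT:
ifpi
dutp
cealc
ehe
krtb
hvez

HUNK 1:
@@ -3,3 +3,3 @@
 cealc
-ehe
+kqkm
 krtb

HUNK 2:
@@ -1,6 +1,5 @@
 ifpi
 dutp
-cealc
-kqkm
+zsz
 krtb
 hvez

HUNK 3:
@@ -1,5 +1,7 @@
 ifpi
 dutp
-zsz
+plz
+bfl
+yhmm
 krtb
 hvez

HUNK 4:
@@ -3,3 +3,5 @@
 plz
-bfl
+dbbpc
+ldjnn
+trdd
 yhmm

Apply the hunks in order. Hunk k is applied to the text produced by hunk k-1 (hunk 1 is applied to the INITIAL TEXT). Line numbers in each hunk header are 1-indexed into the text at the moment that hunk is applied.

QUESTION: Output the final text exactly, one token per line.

Answer: ifpi
dutp
plz
dbbpc
ldjnn
trdd
yhmm
krtb
hvez

Derivation:
Hunk 1: at line 3 remove [ehe] add [kqkm] -> 6 lines: ifpi dutp cealc kqkm krtb hvez
Hunk 2: at line 1 remove [cealc,kqkm] add [zsz] -> 5 lines: ifpi dutp zsz krtb hvez
Hunk 3: at line 1 remove [zsz] add [plz,bfl,yhmm] -> 7 lines: ifpi dutp plz bfl yhmm krtb hvez
Hunk 4: at line 3 remove [bfl] add [dbbpc,ldjnn,trdd] -> 9 lines: ifpi dutp plz dbbpc ldjnn trdd yhmm krtb hvez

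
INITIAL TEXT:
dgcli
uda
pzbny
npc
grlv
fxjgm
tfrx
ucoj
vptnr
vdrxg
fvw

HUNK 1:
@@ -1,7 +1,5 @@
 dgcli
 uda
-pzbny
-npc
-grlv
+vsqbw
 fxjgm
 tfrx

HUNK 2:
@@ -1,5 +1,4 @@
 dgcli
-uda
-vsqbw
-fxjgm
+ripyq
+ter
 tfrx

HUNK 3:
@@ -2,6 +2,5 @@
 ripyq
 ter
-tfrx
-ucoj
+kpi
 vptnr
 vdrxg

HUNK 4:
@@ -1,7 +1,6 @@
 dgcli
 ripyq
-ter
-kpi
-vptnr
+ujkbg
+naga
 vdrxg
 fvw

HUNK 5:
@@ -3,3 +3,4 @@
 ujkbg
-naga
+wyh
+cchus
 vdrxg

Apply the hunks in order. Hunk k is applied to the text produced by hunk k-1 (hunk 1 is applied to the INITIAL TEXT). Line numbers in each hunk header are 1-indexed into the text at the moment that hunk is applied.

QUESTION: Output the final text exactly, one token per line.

Hunk 1: at line 1 remove [pzbny,npc,grlv] add [vsqbw] -> 9 lines: dgcli uda vsqbw fxjgm tfrx ucoj vptnr vdrxg fvw
Hunk 2: at line 1 remove [uda,vsqbw,fxjgm] add [ripyq,ter] -> 8 lines: dgcli ripyq ter tfrx ucoj vptnr vdrxg fvw
Hunk 3: at line 2 remove [tfrx,ucoj] add [kpi] -> 7 lines: dgcli ripyq ter kpi vptnr vdrxg fvw
Hunk 4: at line 1 remove [ter,kpi,vptnr] add [ujkbg,naga] -> 6 lines: dgcli ripyq ujkbg naga vdrxg fvw
Hunk 5: at line 3 remove [naga] add [wyh,cchus] -> 7 lines: dgcli ripyq ujkbg wyh cchus vdrxg fvw

Answer: dgcli
ripyq
ujkbg
wyh
cchus
vdrxg
fvw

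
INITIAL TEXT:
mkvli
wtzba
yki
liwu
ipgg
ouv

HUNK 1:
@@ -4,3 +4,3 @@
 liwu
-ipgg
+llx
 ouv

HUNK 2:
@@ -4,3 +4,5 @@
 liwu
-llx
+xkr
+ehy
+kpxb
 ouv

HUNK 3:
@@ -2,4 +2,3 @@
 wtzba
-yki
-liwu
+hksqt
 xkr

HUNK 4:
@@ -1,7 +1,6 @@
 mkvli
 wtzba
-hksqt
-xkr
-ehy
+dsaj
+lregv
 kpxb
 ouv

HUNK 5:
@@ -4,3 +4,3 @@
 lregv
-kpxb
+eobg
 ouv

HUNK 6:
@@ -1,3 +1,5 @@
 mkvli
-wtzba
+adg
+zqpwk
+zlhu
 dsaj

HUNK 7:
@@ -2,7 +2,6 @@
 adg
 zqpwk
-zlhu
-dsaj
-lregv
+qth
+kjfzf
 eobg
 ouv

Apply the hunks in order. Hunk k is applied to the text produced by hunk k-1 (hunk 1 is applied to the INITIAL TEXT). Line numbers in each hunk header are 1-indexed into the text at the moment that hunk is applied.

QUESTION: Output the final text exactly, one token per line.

Answer: mkvli
adg
zqpwk
qth
kjfzf
eobg
ouv

Derivation:
Hunk 1: at line 4 remove [ipgg] add [llx] -> 6 lines: mkvli wtzba yki liwu llx ouv
Hunk 2: at line 4 remove [llx] add [xkr,ehy,kpxb] -> 8 lines: mkvli wtzba yki liwu xkr ehy kpxb ouv
Hunk 3: at line 2 remove [yki,liwu] add [hksqt] -> 7 lines: mkvli wtzba hksqt xkr ehy kpxb ouv
Hunk 4: at line 1 remove [hksqt,xkr,ehy] add [dsaj,lregv] -> 6 lines: mkvli wtzba dsaj lregv kpxb ouv
Hunk 5: at line 4 remove [kpxb] add [eobg] -> 6 lines: mkvli wtzba dsaj lregv eobg ouv
Hunk 6: at line 1 remove [wtzba] add [adg,zqpwk,zlhu] -> 8 lines: mkvli adg zqpwk zlhu dsaj lregv eobg ouv
Hunk 7: at line 2 remove [zlhu,dsaj,lregv] add [qth,kjfzf] -> 7 lines: mkvli adg zqpwk qth kjfzf eobg ouv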